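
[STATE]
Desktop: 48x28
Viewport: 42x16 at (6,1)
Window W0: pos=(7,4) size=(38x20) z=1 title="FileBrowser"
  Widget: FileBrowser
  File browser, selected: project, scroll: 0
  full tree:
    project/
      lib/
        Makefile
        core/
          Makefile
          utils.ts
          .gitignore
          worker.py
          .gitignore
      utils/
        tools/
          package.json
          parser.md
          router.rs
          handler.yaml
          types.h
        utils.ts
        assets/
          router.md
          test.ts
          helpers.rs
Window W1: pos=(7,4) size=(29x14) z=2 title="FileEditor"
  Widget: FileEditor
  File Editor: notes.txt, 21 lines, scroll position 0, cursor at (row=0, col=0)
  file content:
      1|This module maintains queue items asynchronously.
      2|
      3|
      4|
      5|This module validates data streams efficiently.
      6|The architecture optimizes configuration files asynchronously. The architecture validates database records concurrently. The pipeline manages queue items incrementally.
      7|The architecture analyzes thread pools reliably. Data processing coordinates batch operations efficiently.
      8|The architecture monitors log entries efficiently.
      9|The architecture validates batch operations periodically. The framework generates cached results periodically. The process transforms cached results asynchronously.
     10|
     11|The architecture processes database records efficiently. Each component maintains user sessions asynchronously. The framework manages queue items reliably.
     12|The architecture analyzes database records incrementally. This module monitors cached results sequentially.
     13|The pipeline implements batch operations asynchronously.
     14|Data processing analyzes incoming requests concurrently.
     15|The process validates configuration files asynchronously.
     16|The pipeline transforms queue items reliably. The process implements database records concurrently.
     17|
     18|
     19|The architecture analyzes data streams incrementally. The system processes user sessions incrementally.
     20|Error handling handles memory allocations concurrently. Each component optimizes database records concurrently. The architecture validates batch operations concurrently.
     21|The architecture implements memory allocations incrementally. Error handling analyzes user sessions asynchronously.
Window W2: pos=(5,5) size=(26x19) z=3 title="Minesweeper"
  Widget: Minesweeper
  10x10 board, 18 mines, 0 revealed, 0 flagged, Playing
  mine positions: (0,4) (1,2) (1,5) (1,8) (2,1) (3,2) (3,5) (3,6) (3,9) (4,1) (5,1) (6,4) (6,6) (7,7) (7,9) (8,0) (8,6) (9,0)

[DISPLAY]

                                          
                                          
                                          
 ┏━━━━━━━━━━━━━━━━━━━━━━━━━━━┓━━━━━━━━┓   
━━━━━━━━━━━━━━━━━━━━━━━━┓    ┃        ┃   
 Minesweeper            ┃────┨────────┨   
────────────────────────┨ueu▲┃        ┃   
■■■■■■■■■■              ┃   █┃        ┃   
■■■■■■■■■■              ┃   ░┃        ┃   
■■■■■■■■■■              ┃   ░┃        ┃   
■■■■■■■■■■              ┃ata░┃        ┃   
■■■■■■■■■■              ┃zes░┃        ┃   
■■■■■■■■■■              ┃es ░┃        ┃   
■■■■■■■■■■              ┃rs ░┃        ┃   
■■■■■■■■■■              ┃tes░┃        ┃   
■■■■■■■■■■              ┃   ▼┃        ┃   


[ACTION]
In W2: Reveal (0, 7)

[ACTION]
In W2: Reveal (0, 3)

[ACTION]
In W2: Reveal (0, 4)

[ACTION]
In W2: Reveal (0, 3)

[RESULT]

                                          
                                          
                                          
 ┏━━━━━━━━━━━━━━━━━━━━━━━━━━━┓━━━━━━━━┓   
━━━━━━━━━━━━━━━━━━━━━━━━┓    ┃        ┃   
 Minesweeper            ┃────┨────────┨   
────────────────────────┨ueu▲┃        ┃   
■■■2✹■■1■■              ┃   █┃        ┃   
■■✹■■✹■■✹■              ┃   ░┃        ┃   
■✹■■■■■■■■              ┃   ░┃        ┃   
■■✹■■✹✹■■✹              ┃ata░┃        ┃   
■✹■■■■■■■■              ┃zes░┃        ┃   
■✹■■■■■■■■              ┃es ░┃        ┃   
■■■■✹■✹■■■              ┃rs ░┃        ┃   
■■■■■■■✹■✹              ┃tes░┃        ┃   
✹■■■■■✹■■■              ┃   ▼┃        ┃   


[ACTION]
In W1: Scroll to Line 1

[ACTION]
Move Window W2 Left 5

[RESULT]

                                          
                                          
                                          
 ┏━━━━━━━━━━━━━━━━━━━━━━━━━━━┓━━━━━━━━┓   
━━━━━━━━━━━━━━━━━━━┓         ┃        ┃   
sweeper            ┃─────────┨────────┨   
───────────────────┨ins queu▲┃        ┃   
■■1■■              ┃        █┃        ┃   
✹■■✹■              ┃        ░┃        ┃   
■■■■■              ┃        ░┃        ┃   
✹✹■■✹              ┃tes data░┃        ┃   
■■■■■              ┃ptimizes░┃        ┃   
■■■■■              ┃nalyzes ░┃        ┃   
■✹■■■              ┃onitors ░┃        ┃   
■■✹■✹              ┃alidates░┃        ┃   
■✹■■■              ┃        ▼┃        ┃   


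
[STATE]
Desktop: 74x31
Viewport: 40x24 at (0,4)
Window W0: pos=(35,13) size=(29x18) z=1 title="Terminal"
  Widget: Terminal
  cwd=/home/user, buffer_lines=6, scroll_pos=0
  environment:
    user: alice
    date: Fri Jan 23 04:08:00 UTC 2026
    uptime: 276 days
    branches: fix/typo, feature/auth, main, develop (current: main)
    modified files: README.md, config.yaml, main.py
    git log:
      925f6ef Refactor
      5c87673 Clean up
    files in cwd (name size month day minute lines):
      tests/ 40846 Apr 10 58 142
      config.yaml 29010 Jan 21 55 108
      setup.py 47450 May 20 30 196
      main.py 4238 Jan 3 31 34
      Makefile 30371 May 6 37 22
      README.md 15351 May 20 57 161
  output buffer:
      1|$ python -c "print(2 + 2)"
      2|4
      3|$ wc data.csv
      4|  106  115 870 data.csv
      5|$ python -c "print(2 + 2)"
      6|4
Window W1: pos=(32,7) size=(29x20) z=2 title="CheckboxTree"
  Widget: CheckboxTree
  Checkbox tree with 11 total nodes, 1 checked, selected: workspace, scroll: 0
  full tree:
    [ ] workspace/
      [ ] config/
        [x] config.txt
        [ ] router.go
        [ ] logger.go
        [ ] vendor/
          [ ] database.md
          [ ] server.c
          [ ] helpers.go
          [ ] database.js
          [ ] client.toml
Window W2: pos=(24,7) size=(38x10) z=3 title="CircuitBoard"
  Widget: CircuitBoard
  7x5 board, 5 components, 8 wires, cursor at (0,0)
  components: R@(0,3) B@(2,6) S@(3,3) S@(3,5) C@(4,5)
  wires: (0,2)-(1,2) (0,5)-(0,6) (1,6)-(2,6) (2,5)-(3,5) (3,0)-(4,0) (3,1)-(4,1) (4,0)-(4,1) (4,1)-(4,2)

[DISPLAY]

                                        
                                        
                                        
                        ┏━━━━━━━━━━━━━━━
                        ┃ CircuitBoard  
                        ┠───────────────
                        ┃   0 1 2 3 4 5 
                        ┃0  [.]      ·  
                        ┃            │  
                        ┃1           ·  
                        ┃               
                        ┃2              
                        ┗━━━━━━━━━━━━━━━
                                ┃       
                                ┃       
                                ┃       
                                ┃       
                                ┃       
                                ┃       
                                ┃       
                                ┃       
                                ┃       
                                ┗━━━━━━━
                                   ┃    


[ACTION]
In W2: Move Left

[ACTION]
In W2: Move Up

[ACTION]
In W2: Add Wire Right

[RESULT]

                                        
                                        
                                        
                        ┏━━━━━━━━━━━━━━━
                        ┃ CircuitBoard  
                        ┠───────────────
                        ┃   0 1 2 3 4 5 
                        ┃0  [.]─ ·   ·  
                        ┃            │  
                        ┃1           ·  
                        ┃               
                        ┃2              
                        ┗━━━━━━━━━━━━━━━
                                ┃       
                                ┃       
                                ┃       
                                ┃       
                                ┃       
                                ┃       
                                ┃       
                                ┃       
                                ┃       
                                ┗━━━━━━━
                                   ┃    


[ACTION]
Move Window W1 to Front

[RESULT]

                                        
                                        
                                        
                        ┏━━━━━━━┏━━━━━━━
                        ┃ Circui┃ Checkb
                        ┠───────┠───────
                        ┃   0 1 ┃>[-] wo
                        ┃0  [.]─┃   [-] 
                        ┃       ┃     [x
                        ┃1      ┃     [ 
                        ┃       ┃     [ 
                        ┃2      ┃     [ 
                        ┗━━━━━━━┃       
                                ┃       
                                ┃       
                                ┃       
                                ┃       
                                ┃       
                                ┃       
                                ┃       
                                ┃       
                                ┃       
                                ┗━━━━━━━
                                   ┃    


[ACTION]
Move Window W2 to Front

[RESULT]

                                        
                                        
                                        
                        ┏━━━━━━━━━━━━━━━
                        ┃ CircuitBoard  
                        ┠───────────────
                        ┃   0 1 2 3 4 5 
                        ┃0  [.]─ ·   ·  
                        ┃            │  
                        ┃1           ·  
                        ┃               
                        ┃2              
                        ┗━━━━━━━━━━━━━━━
                                ┃       
                                ┃       
                                ┃       
                                ┃       
                                ┃       
                                ┃       
                                ┃       
                                ┃       
                                ┃       
                                ┗━━━━━━━
                                   ┃    


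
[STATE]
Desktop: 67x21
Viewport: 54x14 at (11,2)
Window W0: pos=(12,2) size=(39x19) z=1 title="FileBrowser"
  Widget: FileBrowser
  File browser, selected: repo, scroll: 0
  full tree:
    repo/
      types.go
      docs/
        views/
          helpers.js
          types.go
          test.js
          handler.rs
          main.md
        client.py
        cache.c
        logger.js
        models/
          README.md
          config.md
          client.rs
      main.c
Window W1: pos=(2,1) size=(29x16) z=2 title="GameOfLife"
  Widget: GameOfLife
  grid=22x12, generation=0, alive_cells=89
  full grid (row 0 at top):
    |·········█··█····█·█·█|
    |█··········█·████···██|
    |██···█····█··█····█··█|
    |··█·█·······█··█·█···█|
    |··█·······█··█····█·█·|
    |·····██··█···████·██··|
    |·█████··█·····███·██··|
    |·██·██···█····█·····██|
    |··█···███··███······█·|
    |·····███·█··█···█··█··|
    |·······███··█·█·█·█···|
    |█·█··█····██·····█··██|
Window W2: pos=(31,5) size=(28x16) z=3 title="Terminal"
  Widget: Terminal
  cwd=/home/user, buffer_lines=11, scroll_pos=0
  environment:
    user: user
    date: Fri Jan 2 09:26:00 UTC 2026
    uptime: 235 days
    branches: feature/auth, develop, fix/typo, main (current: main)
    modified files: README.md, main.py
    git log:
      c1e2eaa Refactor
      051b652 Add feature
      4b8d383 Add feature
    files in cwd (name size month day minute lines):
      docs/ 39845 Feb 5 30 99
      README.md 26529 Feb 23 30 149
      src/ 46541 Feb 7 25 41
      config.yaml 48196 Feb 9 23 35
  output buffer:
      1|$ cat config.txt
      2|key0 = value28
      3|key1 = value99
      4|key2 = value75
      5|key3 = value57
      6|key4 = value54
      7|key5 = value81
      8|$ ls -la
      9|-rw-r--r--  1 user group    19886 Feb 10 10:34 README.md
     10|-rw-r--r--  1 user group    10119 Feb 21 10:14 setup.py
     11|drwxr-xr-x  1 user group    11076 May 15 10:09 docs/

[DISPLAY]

ife                ┃━━━━━━━━━━━━━━━━━━━┓              
───────────────────┨                   ┃              
                   ┃───────────────────┨              
·█··█····█·█·█     ┃┏━━━━━━━━━━━━━━━━━━━━━━━━━━┓      
···█·████···██     ┃┃ Terminal                 ┃      
··█··█····█··█     ┃┠──────────────────────────┨      
····█··█·█···█     ┃┃$ cat config.txt          ┃      
··█··█····█·█·     ┃┃key0 = value28            ┃      
·█···████·██··     ┃┃key1 = value99            ┃      
█·····███·██··     ┃┃key2 = value75            ┃      
·█····█·····██     ┃┃key3 = value57            ┃      
█··███······█·     ┃┃key4 = value54            ┃      
·█··█···█··█··     ┃┃key5 = value81            ┃      
██··█·█·█·█···     ┃┃$ ls -la                  ┃      


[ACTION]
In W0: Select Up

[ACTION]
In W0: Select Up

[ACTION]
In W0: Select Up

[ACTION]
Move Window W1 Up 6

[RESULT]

───────────────────┨━━━━━━━━━━━━━━━━━━━┓              
                   ┃                   ┃              
·█··█····█·█·█     ┃───────────────────┨              
···█·████···██     ┃┏━━━━━━━━━━━━━━━━━━━━━━━━━━┓      
··█··█····█··█     ┃┃ Terminal                 ┃      
····█··█·█···█     ┃┠──────────────────────────┨      
··█··█····█·█·     ┃┃$ cat config.txt          ┃      
·█···████·██··     ┃┃key0 = value28            ┃      
█·····███·██··     ┃┃key1 = value99            ┃      
·█····█·····██     ┃┃key2 = value75            ┃      
█··███······█·     ┃┃key3 = value57            ┃      
·█··█···█··█··     ┃┃key4 = value54            ┃      
██··█·█·█·█···     ┃┃key5 = value81            ┃      
━━━━━━━━━━━━━━━━━━━┛┃$ ls -la                  ┃      


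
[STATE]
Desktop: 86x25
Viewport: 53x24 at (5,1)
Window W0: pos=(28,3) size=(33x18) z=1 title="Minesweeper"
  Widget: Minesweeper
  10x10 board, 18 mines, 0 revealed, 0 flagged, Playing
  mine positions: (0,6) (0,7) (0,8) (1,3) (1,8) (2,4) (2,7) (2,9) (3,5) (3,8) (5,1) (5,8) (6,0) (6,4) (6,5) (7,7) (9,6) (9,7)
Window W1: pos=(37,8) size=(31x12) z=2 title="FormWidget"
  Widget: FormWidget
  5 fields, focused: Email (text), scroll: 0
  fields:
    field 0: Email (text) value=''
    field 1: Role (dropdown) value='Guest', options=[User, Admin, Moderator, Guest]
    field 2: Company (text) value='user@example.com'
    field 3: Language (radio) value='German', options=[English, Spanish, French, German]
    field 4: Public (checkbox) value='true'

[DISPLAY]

                                                     
                                                     
                       ┏━━━━━━━━━━━━━━━━━━━━━━━━━━━━━
                       ┃ Minesweeper                 
                       ┠─────────────────────────────
                       ┃■■■■■■■■■■                   
                       ┃■■■■■■■■■■                   
                       ┃■■■■■■■■┏━━━━━━━━━━━━━━━━━━━━
                       ┃■■■■■■■■┃ FormWidget         
                       ┃■■■■■■■■┠────────────────────
                       ┃■■■■■■■■┃> Email:      [     
                       ┃■■■■■■■■┃  Role:       [Guest
                       ┃■■■■■■■■┃  Company:    [user@
                       ┃■■■■■■■■┃  Language:   ( ) En
                       ┃■■■■■■■■┃  Public:     [x]   
                       ┃        ┃                    
                       ┃        ┃                    
                       ┃        ┃                    
                       ┃        ┗━━━━━━━━━━━━━━━━━━━━
                       ┗━━━━━━━━━━━━━━━━━━━━━━━━━━━━━
                                                     
                                                     
                                                     
                                                     


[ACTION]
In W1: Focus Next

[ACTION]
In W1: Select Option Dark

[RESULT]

                                                     
                                                     
                       ┏━━━━━━━━━━━━━━━━━━━━━━━━━━━━━
                       ┃ Minesweeper                 
                       ┠─────────────────────────────
                       ┃■■■■■■■■■■                   
                       ┃■■■■■■■■■■                   
                       ┃■■■■■■■■┏━━━━━━━━━━━━━━━━━━━━
                       ┃■■■■■■■■┃ FormWidget         
                       ┃■■■■■■■■┠────────────────────
                       ┃■■■■■■■■┃  Email:      [     
                       ┃■■■■■■■■┃> Role:       [Guest
                       ┃■■■■■■■■┃  Company:    [user@
                       ┃■■■■■■■■┃  Language:   ( ) En
                       ┃■■■■■■■■┃  Public:     [x]   
                       ┃        ┃                    
                       ┃        ┃                    
                       ┃        ┃                    
                       ┃        ┗━━━━━━━━━━━━━━━━━━━━
                       ┗━━━━━━━━━━━━━━━━━━━━━━━━━━━━━
                                                     
                                                     
                                                     
                                                     


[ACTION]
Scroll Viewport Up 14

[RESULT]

                                                     
                                                     
                                                     
                       ┏━━━━━━━━━━━━━━━━━━━━━━━━━━━━━
                       ┃ Minesweeper                 
                       ┠─────────────────────────────
                       ┃■■■■■■■■■■                   
                       ┃■■■■■■■■■■                   
                       ┃■■■■■■■■┏━━━━━━━━━━━━━━━━━━━━
                       ┃■■■■■■■■┃ FormWidget         
                       ┃■■■■■■■■┠────────────────────
                       ┃■■■■■■■■┃  Email:      [     
                       ┃■■■■■■■■┃> Role:       [Guest
                       ┃■■■■■■■■┃  Company:    [user@
                       ┃■■■■■■■■┃  Language:   ( ) En
                       ┃■■■■■■■■┃  Public:     [x]   
                       ┃        ┃                    
                       ┃        ┃                    
                       ┃        ┃                    
                       ┃        ┗━━━━━━━━━━━━━━━━━━━━
                       ┗━━━━━━━━━━━━━━━━━━━━━━━━━━━━━
                                                     
                                                     
                                                     


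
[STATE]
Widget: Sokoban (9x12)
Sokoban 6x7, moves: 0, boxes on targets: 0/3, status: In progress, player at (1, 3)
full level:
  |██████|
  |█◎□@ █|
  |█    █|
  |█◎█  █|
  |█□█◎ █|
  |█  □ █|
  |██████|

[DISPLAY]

██████   
█◎□@ █   
█    █   
█◎█  █   
█□█◎ █   
█  □ █   
██████   
Moves: 0 
         
         
         
         


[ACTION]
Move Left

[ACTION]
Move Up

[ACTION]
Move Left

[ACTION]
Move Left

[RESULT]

██████   
█■@  █   
█    █   
█◎█  █   
█□█◎ █   
█  □ █   
██████   
Moves: 1 
         
         
         
         


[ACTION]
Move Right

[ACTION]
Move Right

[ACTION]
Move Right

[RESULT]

██████   
█■  @█   
█    █   
█◎█  █   
█□█◎ █   
█  □ █   
██████   
Moves: 3 
         
         
         
         


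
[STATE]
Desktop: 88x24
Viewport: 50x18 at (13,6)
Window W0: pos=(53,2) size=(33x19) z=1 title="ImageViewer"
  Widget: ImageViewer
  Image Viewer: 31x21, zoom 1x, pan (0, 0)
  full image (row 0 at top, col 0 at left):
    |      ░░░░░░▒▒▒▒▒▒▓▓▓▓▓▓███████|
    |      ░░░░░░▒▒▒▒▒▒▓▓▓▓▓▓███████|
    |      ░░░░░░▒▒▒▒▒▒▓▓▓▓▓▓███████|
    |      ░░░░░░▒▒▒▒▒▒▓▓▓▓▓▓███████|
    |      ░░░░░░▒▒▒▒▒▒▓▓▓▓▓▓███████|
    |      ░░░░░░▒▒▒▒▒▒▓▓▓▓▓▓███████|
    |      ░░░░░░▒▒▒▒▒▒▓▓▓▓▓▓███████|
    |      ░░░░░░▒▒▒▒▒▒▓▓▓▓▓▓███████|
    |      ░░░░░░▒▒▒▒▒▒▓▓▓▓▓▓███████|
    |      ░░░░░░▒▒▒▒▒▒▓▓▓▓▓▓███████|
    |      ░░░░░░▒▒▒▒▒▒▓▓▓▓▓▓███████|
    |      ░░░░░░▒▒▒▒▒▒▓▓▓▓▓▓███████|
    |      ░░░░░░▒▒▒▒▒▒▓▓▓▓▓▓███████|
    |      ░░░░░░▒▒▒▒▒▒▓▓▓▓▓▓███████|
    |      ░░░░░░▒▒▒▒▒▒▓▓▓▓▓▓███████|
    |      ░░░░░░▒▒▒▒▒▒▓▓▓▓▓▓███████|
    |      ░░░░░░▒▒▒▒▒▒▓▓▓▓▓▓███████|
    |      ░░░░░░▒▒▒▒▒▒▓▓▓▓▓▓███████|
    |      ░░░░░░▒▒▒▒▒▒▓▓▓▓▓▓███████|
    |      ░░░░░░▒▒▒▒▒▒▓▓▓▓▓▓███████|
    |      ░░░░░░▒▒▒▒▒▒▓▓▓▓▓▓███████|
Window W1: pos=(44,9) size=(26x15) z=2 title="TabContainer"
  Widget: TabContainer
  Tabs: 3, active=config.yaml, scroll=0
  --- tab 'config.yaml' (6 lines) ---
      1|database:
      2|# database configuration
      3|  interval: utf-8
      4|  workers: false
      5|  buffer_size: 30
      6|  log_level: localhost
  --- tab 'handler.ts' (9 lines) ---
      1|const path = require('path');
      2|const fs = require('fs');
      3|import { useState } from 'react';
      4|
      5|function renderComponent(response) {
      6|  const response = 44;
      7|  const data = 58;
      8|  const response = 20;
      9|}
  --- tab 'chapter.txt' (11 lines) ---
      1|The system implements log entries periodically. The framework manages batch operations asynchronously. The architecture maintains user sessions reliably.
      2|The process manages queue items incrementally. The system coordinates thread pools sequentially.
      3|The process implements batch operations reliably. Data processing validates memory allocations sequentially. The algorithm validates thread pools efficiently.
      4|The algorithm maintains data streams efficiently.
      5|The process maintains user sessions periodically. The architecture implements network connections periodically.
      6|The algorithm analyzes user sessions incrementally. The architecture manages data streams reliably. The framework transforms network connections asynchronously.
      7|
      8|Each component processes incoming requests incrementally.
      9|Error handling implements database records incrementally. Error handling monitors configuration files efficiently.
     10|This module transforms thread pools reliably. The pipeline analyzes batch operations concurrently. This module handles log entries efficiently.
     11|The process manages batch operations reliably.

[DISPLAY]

                                        ┃      ░░░
                                        ┃      ░░░
                                        ┃      ░░░
                               ┏━━━━━━━━━━━━━━━━━━
                               ┃ TabContainer     
                               ┠──────────────────
                               ┃[config.yaml]│ han
                               ┃──────────────────
                               ┃database:         
                               ┃# database configu
                               ┃  interval: utf-8 
                               ┃  workers: false  
                               ┃  buffer_size: 30 
                               ┃  log_level: local
                               ┃                  
                               ┃                  
                               ┃                  
                               ┗━━━━━━━━━━━━━━━━━━


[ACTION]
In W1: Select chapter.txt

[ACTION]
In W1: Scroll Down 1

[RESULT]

                                        ┃      ░░░
                                        ┃      ░░░
                                        ┃      ░░░
                               ┏━━━━━━━━━━━━━━━━━━
                               ┃ TabContainer     
                               ┠──────────────────
                               ┃ config.yaml │ han
                               ┃──────────────────
                               ┃The process manage
                               ┃The process implem
                               ┃The algorithm main
                               ┃The process mainta
                               ┃The algorithm anal
                               ┃                  
                               ┃Each component pro
                               ┃Error handling imp
                               ┃This module transf
                               ┗━━━━━━━━━━━━━━━━━━


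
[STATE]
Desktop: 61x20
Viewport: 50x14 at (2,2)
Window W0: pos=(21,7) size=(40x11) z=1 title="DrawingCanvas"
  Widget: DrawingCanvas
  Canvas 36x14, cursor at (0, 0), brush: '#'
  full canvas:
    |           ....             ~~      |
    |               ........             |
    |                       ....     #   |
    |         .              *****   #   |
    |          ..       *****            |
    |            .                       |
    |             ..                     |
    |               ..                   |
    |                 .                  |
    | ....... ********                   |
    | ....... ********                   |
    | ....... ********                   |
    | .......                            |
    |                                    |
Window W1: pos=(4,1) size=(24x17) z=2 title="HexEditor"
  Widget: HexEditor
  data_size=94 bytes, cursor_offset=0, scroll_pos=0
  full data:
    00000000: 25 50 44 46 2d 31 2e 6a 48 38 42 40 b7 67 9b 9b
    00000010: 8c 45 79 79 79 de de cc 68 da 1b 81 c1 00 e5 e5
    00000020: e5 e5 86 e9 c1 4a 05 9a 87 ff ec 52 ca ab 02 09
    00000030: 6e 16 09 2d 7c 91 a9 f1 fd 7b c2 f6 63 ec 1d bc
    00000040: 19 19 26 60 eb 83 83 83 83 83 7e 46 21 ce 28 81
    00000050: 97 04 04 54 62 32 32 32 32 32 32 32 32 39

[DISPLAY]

  ┃ HexEditor            ┃                        
  ┠──────────────────────┨                        
  ┃00000000  25 50 44 46 ┃                        
  ┃00000010  8c 45 79 79 ┃                        
  ┃00000020  e5 e5 86 e9 ┃                        
  ┃00000030  6e 16 09 2d ┃━━━━━━━━━━━━━━━━━━━━━━━━
  ┃00000040  19 19 26 60 ┃ngCanvas                
  ┃00000050  97 04 04 54 ┃────────────────────────
  ┃                      ┃     ....             ~~
  ┃                      ┃         ........       
  ┃                      ┃                 ....   
  ┃                      ┃   .              ***** 
  ┃                      ┃    ..       *****      
  ┃                      ┃      .                 


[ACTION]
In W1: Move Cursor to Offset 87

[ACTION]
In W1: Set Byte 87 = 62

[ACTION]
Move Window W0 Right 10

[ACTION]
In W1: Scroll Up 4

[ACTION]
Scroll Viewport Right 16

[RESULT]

itor            ┃                                 
────────────────┨                                 
00  25 50 44 46 ┃                                 
10  8c 45 79 79 ┃                                 
20  e5 e5 86 e9 ┃                                 
30  6e 16 09 2d ┃━━━━━━━━━━━━━━━━━━━━━━━━━━━━━━━━┓
40  19 19 26 60 ┃ngCanvas                        ┃
50  97 04 04 54 ┃────────────────────────────────┨
                ┃     ....             ~~        ┃
                ┃         ........               ┃
                ┃                 ....     #     ┃
                ┃   .              *****   #     ┃
                ┃    ..       *****              ┃
                ┃      .                         ┃


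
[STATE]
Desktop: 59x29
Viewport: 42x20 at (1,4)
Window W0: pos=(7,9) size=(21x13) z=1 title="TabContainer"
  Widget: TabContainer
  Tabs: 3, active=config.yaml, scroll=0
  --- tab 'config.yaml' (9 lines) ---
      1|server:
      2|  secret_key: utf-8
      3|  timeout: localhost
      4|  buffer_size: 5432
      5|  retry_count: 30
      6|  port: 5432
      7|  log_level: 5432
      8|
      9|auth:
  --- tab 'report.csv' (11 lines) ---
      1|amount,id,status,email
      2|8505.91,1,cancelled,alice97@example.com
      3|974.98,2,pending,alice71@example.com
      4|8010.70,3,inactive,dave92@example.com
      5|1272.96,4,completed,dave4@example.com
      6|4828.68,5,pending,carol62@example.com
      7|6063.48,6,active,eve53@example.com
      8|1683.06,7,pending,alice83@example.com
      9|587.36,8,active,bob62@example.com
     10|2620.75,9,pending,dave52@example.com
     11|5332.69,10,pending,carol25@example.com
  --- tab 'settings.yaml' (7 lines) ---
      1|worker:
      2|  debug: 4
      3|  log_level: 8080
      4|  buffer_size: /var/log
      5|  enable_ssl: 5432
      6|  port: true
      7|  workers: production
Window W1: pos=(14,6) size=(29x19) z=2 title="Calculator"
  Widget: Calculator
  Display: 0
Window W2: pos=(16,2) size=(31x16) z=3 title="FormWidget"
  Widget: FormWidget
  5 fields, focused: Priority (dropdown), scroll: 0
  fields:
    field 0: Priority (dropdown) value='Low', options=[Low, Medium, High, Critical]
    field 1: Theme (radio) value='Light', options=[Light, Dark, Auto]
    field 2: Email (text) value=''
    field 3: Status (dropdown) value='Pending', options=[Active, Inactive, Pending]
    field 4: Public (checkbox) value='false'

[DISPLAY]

               ┠──────────────────────────
               ┃> Priority:   [Low        
             ┏━┃  Theme:      (●) Light  (
             ┃ ┃  Email:      [           
             ┠─┃  Status:     [Pending    
      ┏━━━━━━┃ ┃  Public:     [ ]         
      ┃ TabCo┃┌┃                          
      ┠──────┃│┃                          
      ┃[confi┃├┃                          
      ┃──────┃│┃                          
      ┃server┃├┃                          
      ┃  secr┃│┃                          
      ┃  time┃├┃                          
      ┃  buff┃│┗━━━━━━━━━━━━━━━━━━━━━━━━━━
      ┃  retr┃├───┼───┼───┼───┤          ┃
      ┃  port┃│ C │ MC│ MR│ M+│          ┃
      ┃  log_┃└───┴───┴───┴───┘          ┃
      ┗━━━━━━┃                           ┃
             ┃                           ┃
             ┃                           ┃


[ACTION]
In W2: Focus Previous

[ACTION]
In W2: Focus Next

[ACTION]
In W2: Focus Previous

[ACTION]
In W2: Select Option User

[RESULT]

               ┠──────────────────────────
               ┃  Priority:   [Low        
             ┏━┃  Theme:      (●) Light  (
             ┃ ┃  Email:      [           
             ┠─┃  Status:     [Pending    
      ┏━━━━━━┃ ┃> Public:     [ ]         
      ┃ TabCo┃┌┃                          
      ┠──────┃│┃                          
      ┃[confi┃├┃                          
      ┃──────┃│┃                          
      ┃server┃├┃                          
      ┃  secr┃│┃                          
      ┃  time┃├┃                          
      ┃  buff┃│┗━━━━━━━━━━━━━━━━━━━━━━━━━━
      ┃  retr┃├───┼───┼───┼───┤          ┃
      ┃  port┃│ C │ MC│ MR│ M+│          ┃
      ┃  log_┃└───┴───┴───┴───┘          ┃
      ┗━━━━━━┃                           ┃
             ┃                           ┃
             ┃                           ┃


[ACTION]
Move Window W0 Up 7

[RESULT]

      ┠────────┠──────────────────────────
      ┃[config.┃  Priority:   [Low        
      ┃──────┏━┃  Theme:      (●) Light  (
      ┃server┃ ┃  Email:      [           
      ┃  secr┠─┃  Status:     [Pending    
      ┃  time┃ ┃> Public:     [ ]         
      ┃  buff┃┌┃                          
      ┃  retr┃│┃                          
      ┃  port┃├┃                          
      ┃  log_┃│┃                          
      ┗━━━━━━┃├┃                          
             ┃│┃                          
             ┃├┃                          
             ┃│┗━━━━━━━━━━━━━━━━━━━━━━━━━━
             ┃├───┼───┼───┼───┤          ┃
             ┃│ C │ MC│ MR│ M+│          ┃
             ┃└───┴───┴───┴───┘          ┃
             ┃                           ┃
             ┃                           ┃
             ┃                           ┃


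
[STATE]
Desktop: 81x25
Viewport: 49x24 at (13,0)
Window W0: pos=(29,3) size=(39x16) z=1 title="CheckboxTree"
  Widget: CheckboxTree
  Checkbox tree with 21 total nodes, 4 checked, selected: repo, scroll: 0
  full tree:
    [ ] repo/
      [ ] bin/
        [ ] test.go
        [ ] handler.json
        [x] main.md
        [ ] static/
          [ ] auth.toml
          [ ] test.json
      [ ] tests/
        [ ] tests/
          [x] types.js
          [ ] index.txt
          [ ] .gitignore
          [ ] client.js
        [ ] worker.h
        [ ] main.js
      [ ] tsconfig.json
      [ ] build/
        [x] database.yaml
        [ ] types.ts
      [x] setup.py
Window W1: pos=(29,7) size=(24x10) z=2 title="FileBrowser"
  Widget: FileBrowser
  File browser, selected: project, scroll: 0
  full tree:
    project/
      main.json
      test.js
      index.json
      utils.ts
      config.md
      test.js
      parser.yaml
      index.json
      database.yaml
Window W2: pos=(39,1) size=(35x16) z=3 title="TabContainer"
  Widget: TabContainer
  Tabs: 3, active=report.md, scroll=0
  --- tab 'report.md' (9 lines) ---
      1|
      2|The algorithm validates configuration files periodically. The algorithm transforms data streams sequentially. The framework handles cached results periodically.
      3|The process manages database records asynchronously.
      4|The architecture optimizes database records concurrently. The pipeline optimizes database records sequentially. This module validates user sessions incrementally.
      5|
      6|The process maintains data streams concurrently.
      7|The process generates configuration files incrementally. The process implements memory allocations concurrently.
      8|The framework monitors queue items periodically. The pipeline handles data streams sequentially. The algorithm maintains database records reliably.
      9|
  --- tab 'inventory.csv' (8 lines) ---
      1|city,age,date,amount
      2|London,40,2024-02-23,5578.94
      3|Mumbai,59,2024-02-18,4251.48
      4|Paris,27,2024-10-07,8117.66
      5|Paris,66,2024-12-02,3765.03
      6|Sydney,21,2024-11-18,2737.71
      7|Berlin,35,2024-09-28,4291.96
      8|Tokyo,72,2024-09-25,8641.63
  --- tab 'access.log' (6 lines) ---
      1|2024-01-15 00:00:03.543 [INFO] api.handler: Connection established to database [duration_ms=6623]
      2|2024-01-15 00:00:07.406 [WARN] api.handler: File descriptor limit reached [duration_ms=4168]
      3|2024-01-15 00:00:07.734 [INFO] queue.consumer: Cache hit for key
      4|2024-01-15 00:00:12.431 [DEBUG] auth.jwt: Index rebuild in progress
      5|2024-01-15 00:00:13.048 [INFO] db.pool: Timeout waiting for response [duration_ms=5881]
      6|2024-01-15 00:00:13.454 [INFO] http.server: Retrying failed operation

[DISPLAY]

                                                 
                          ┏━━━━━━━━━━━━━━━━━━━━━━
                          ┃ TabContainer         
                ┏━━━━━━━━━┠──────────────────────
                ┃ Checkbox┃[report.md]│ inventory
                ┠─────────┃──────────────────────
                ┃>[-] repo┃                      
                ┏━━━━━━━━━┃The algorithm validate
                ┃ FileBrow┃The process manages da
                ┠─────────┃The architecture optim
                ┃> [-] pro┃                      
                ┃    main.┃The process maintains 
                ┃    test.┃The process generates 
                ┃    index┃The framework monitors
                ┃    utils┃                      
                ┃    confi┃                      
                ┗━━━━━━━━━┗━━━━━━━━━━━━━━━━━━━━━━
                ┃       [ ] index.txt            
                ┗━━━━━━━━━━━━━━━━━━━━━━━━━━━━━━━━
                                                 
                                                 
                                                 
                                                 
                                                 


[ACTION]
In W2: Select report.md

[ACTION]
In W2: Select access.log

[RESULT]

                                                 
                          ┏━━━━━━━━━━━━━━━━━━━━━━
                          ┃ TabContainer         
                ┏━━━━━━━━━┠──────────────────────
                ┃ Checkbox┃ report.md │ inventory
                ┠─────────┃──────────────────────
                ┃>[-] repo┃2024-01-15 00:00:03.54
                ┏━━━━━━━━━┃2024-01-15 00:00:07.40
                ┃ FileBrow┃2024-01-15 00:00:07.73
                ┠─────────┃2024-01-15 00:00:12.43
                ┃> [-] pro┃2024-01-15 00:00:13.04
                ┃    main.┃2024-01-15 00:00:13.45
                ┃    test.┃                      
                ┃    index┃                      
                ┃    utils┃                      
                ┃    confi┃                      
                ┗━━━━━━━━━┗━━━━━━━━━━━━━━━━━━━━━━
                ┃       [ ] index.txt            
                ┗━━━━━━━━━━━━━━━━━━━━━━━━━━━━━━━━
                                                 
                                                 
                                                 
                                                 
                                                 


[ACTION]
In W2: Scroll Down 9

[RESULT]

                                                 
                          ┏━━━━━━━━━━━━━━━━━━━━━━
                          ┃ TabContainer         
                ┏━━━━━━━━━┠──────────────────────
                ┃ Checkbox┃ report.md │ inventory
                ┠─────────┃──────────────────────
                ┃>[-] repo┃2024-01-15 00:00:13.45
                ┏━━━━━━━━━┃                      
                ┃ FileBrow┃                      
                ┠─────────┃                      
                ┃> [-] pro┃                      
                ┃    main.┃                      
                ┃    test.┃                      
                ┃    index┃                      
                ┃    utils┃                      
                ┃    confi┃                      
                ┗━━━━━━━━━┗━━━━━━━━━━━━━━━━━━━━━━
                ┃       [ ] index.txt            
                ┗━━━━━━━━━━━━━━━━━━━━━━━━━━━━━━━━
                                                 
                                                 
                                                 
                                                 
                                                 
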